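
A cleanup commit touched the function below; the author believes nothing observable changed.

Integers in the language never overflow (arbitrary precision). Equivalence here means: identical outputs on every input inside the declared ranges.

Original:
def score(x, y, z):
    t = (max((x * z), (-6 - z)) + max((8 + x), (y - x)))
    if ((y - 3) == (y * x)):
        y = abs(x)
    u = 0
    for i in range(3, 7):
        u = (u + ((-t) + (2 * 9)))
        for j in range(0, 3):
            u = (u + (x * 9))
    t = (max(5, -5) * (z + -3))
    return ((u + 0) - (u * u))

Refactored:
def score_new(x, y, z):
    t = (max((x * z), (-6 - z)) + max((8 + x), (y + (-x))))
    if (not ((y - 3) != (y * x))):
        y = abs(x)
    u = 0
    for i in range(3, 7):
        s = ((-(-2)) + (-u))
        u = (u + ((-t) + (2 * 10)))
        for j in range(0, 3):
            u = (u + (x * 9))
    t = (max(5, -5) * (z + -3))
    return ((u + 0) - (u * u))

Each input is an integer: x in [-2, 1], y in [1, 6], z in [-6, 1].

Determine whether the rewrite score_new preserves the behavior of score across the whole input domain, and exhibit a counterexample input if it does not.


Evaluate both at x=-2, y=1, z=-6.
score: t = 18; ((y - 3) == (y * x)) -> true; y = 2; u = 0; [i=3]; u = 0; [j=0]; u = -18; [j=1]; u = -36; [j=2]; u = -54; [i=4]; u = -54; [j=0]; u = -72; [j=1]; u = -90; [j=2]; u = -108; [i=5]; u = -108; [j=0]; u = -126; [j=1]; u = -144; [j=2]; u = -162; [i=6]; u = -162; [j=0]; u = -180; [j=1]; u = -198; [j=2]; u = -216; t = -45; return -46872
score_new: t = 18; (not ((y - 3) != (y * x))) -> true; y = 2; u = 0; [i=3]; s = 2; u = 2; [j=0]; u = -16; [j=1]; u = -34; [j=2]; u = -52; [i=4]; s = 54; u = -50; [j=0]; u = -68; [j=1]; u = -86; [j=2]; u = -104; [i=5]; s = 106; u = -102; [j=0]; u = -120; [j=1]; u = -138; [j=2]; u = -156; [i=6]; s = 158; u = -154; [j=0]; u = -172; [j=1]; u = -190; [j=2]; u = -208; t = -45; return -43472
-46872 against -43472: the behavior changed.
verdict: not equivalent; witness: x=-2, y=1, z=-6


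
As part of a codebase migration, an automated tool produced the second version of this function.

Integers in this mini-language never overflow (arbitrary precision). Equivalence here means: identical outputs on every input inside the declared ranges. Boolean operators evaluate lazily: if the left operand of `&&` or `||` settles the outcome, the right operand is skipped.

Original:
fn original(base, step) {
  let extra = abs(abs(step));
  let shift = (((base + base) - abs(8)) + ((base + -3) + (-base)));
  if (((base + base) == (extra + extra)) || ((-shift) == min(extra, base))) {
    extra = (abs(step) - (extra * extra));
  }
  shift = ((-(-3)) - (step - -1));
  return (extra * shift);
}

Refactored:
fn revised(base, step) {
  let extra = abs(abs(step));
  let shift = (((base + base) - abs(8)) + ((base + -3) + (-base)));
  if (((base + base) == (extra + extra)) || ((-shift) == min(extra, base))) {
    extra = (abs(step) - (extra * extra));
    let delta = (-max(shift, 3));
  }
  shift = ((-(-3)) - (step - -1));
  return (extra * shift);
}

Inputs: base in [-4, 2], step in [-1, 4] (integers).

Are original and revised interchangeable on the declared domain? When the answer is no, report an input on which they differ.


Behavior is preserved: although min/max/abs usage differs; also statement counts differ; also local variable names differ; also constant usage differs, the outputs never diverge.
One worked example (base=-1, step=-1) — original: extra becomes 1; next shift becomes -13; next (((base + base) == (extra + extra)) || ((-shift) == min(extra, base))) evaluates to false; next shift becomes 3; next final value 3; revised: extra becomes 1; next shift becomes -13; next (((base + base) == (extra + extra)) || ((-shift) == min(extra, base))) evaluates to false; next shift becomes 3; next final value 3; agreement on 3.
Sweeping the whole domain (42 inputs) finds no disagreement.
verdict: equivalent


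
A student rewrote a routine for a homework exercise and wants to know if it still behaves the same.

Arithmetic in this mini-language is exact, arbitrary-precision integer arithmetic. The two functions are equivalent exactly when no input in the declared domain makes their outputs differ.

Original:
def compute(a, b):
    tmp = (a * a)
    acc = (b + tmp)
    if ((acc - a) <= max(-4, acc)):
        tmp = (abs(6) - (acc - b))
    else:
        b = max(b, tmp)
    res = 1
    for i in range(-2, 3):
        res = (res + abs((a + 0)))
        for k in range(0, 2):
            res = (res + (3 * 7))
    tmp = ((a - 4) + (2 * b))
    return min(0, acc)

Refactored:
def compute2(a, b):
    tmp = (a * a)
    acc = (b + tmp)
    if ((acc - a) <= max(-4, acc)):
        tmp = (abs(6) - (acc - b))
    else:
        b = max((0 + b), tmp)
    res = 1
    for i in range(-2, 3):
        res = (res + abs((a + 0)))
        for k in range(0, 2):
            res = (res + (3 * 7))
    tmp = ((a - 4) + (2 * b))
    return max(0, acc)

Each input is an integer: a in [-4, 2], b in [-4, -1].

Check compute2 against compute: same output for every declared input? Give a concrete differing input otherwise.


These are not equivalent — on a=-4, b=-4 the outputs split (0 vs 12).
compute: tmp=16, then acc=12, then ((acc - a) <= max(-4, acc)) is false, then b=16, then res=1, then (i=-2), then res=5, then (k=0), then res=26, then (k=1), then res=47, then (i=-1), then res=51, then (k=0), then res=72, then (k=1), then res=93, then (i=0), then res=97, then (k=0), then res=118, then (k=1), then res=139, then (i=1), then res=143, then (k=0), then res=164, then (k=1), then res=185, then (i=2), then res=189, then (k=0), then res=210, then (k=1), then res=231, then tmp=24, then returns 0
compute2: tmp=16, then acc=12, then ((acc - a) <= max(-4, acc)) is false, then b=16, then res=1, then (i=-2), then res=5, then (k=0), then res=26, then (k=1), then res=47, then (i=-1), then res=51, then (k=0), then res=72, then (k=1), then res=93, then (i=0), then res=97, then (k=0), then res=118, then (k=1), then res=139, then (i=1), then res=143, then (k=0), then res=164, then (k=1), then res=185, then (i=2), then res=189, then (k=0), then res=210, then (k=1), then res=231, then tmp=24, then returns 12
verdict: not equivalent; witness: a=-4, b=-4


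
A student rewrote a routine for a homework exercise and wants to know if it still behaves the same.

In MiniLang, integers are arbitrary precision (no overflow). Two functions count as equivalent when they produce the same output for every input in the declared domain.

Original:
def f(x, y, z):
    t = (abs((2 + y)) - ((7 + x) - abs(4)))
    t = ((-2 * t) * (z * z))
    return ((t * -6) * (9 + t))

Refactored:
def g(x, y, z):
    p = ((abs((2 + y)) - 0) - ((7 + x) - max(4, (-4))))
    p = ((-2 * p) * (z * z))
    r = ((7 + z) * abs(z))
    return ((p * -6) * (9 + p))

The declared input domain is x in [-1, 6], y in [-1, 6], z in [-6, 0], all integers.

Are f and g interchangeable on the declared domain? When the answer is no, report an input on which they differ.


Equivalent. The diff adds an assignment to `r` whose value nothing reads, which nothing downstream consumes.
Sweeping the whole domain (448 inputs) finds no disagreement.
One worked example (x=4, y=-1, z=-1) — f: t = -6; t = 12; return -1512; g: p = -6; p = 12; r = 6; return -1512; agreement on -1512.
verdict: equivalent


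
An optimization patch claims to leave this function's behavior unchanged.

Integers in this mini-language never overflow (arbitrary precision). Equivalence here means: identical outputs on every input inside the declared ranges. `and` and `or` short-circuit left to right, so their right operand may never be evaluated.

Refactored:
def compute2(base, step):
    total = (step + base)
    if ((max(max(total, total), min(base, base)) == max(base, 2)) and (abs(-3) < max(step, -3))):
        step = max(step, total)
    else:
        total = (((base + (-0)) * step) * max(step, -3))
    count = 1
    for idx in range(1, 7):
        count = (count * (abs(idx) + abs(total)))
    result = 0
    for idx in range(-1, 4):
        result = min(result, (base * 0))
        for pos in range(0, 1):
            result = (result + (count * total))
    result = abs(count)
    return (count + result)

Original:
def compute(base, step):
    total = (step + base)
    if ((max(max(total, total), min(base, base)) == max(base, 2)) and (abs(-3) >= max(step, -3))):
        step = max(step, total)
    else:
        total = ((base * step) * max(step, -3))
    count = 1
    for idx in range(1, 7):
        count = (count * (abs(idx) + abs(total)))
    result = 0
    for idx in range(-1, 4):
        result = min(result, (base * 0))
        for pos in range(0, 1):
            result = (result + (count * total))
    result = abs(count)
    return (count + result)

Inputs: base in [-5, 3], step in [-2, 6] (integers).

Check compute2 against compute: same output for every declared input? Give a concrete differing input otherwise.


Run the pair on base=-4, step=6.
compute: total = 2; ((max(max(total, total), min(base, base)) == max(base, 2)) and (abs(-3) >= max(step, -3))) -> false; total = -144; count = 1; [idx=1]; count = 145; [idx=2]; count = 21170; [idx=3]; count = 3111990; [idx=4]; count = 460574520; [idx=5]; count = 68625603480; [idx=6]; count = 10293840522000; result = 0; [idx=-1]; result = 0; [pos=0]; result = -1482313035168000; [idx=0]; result = -1482313035168000; [pos=0]; result = -2964626070336000; [idx=1]; result = -2964626070336000; [pos=0]; result = -4446939105504000; [idx=2]; result = -4446939105504000; [pos=0]; result = -5929252140672000; [idx=3]; result = -5929252140672000; [pos=0]; result = -7411565175840000; result = 10293840522000; return 20587681044000
compute2: total = 2; ((max(max(total, total), min(base, base)) == max(base, 2)) and (abs(-3) < max(step, -3))) -> true; step = 6; count = 1; [idx=1]; count = 3; [idx=2]; count = 12; [idx=3]; count = 60; [idx=4]; count = 360; [idx=5]; count = 2520; [idx=6]; count = 20160; result = 0; [idx=-1]; result = 0; [pos=0]; result = 40320; [idx=0]; result = 0; [pos=0]; result = 40320; [idx=1]; result = 0; [pos=0]; result = 40320; [idx=2]; result = 0; [pos=0]; result = 40320; [idx=3]; result = 0; [pos=0]; result = 40320; result = 20160; return 40320
20587681044000 != 40320, so the rewrite changes behavior.
verdict: not equivalent; witness: base=-4, step=6


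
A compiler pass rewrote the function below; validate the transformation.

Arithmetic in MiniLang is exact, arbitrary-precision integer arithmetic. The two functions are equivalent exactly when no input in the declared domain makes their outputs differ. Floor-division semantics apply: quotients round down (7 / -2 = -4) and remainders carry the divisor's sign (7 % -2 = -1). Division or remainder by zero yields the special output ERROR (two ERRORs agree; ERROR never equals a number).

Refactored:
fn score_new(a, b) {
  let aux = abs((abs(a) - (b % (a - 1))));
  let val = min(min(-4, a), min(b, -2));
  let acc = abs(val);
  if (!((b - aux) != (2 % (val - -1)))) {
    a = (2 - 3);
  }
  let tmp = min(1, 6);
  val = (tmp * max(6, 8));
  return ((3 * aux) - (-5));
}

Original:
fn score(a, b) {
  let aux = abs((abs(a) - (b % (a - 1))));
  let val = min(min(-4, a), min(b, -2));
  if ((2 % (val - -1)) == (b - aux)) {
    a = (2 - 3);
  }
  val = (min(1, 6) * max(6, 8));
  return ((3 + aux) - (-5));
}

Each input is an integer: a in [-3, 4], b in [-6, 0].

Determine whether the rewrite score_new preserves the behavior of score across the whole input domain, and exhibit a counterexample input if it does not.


Try a=-3, b=-6.
score: aux = 5; val = -6; ((2 % (val - -1)) == (b - aux)) -> false; val = 8; return 13
score_new: aux = 5; val = -6; acc = 6; (!((b - aux) != (2 % (val - -1)))) -> false; tmp = 1; val = 8; return 20
13 vs 20 — the two versions disagree here.
verdict: not equivalent; witness: a=-3, b=-6


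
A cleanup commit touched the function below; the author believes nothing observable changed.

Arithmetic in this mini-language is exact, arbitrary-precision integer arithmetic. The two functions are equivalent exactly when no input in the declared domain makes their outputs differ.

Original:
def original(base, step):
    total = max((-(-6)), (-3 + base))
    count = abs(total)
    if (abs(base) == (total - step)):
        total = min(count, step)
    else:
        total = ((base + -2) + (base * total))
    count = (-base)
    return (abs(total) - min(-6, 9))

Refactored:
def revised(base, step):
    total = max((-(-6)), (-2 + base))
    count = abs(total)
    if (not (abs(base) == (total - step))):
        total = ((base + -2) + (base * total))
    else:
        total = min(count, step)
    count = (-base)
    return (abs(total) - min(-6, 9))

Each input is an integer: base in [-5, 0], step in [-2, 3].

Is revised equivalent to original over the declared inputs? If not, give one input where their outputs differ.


The suspicious edit (`-3` became `-2`) never changes the result for any input inside the declared domain; all 36 inputs agree.
verdict: equivalent


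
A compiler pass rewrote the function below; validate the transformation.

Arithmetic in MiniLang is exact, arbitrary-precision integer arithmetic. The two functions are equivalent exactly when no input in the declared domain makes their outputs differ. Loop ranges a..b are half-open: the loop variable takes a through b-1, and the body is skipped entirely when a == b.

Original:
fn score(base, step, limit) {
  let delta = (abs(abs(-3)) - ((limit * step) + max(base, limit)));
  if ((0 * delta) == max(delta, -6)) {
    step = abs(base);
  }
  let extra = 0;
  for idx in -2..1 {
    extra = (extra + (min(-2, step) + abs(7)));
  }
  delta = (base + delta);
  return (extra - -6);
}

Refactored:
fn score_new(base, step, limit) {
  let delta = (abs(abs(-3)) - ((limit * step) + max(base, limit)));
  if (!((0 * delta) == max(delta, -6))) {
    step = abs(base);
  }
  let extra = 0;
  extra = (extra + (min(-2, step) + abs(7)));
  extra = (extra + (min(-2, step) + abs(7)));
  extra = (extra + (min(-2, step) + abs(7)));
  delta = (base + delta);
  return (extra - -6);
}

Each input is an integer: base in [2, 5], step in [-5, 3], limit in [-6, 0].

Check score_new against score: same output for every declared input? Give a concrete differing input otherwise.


Try base=2, step=-5, limit=-6.
score: delta := -29 | ((0 * delta) == max(delta, -6)): false | extra := 0 | iter idx=-2: | extra := 2 | iter idx=-1: | extra := 4 | iter idx=0: | extra := 6 | delta := -27 | result 12
score_new: delta := -29 | (!((0 * delta) == max(delta, -6))): true | step := 2 | extra := 0 | extra := 5 | extra := 10 | extra := 15 | delta := -27 | result 21
12 != 21, so the rewrite changes behavior.
verdict: not equivalent; witness: base=2, step=-5, limit=-6


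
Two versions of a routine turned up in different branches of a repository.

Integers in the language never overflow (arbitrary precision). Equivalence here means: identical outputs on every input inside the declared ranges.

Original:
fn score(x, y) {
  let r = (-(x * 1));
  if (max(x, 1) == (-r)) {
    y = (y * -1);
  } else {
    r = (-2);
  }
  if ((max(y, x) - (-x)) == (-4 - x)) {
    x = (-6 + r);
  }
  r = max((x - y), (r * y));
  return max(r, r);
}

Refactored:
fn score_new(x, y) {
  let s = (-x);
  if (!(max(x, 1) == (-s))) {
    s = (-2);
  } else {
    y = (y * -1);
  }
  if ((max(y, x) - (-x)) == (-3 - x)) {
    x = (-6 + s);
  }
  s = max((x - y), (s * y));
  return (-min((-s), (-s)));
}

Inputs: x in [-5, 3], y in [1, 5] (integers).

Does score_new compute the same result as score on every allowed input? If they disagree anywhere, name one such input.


Evaluate both at x=-4, y=5.
score: r becomes 4; next (max(x, 1) == (-r)) evaluates to false; next r becomes -2; next ((max(y, x) - (-x)) == (-4 - x)) evaluates to false; next r becomes -9; next final value -9
score_new: s becomes 4; next (!(max(x, 1) == (-s))) evaluates to true; next s becomes -2; next ((max(y, x) - (-x)) == (-3 - x)) evaluates to true; next x becomes -8; next s becomes -10; next final value -10
-9 and -10 differ, so these are not the same function on this domain.
verdict: not equivalent; witness: x=-4, y=5


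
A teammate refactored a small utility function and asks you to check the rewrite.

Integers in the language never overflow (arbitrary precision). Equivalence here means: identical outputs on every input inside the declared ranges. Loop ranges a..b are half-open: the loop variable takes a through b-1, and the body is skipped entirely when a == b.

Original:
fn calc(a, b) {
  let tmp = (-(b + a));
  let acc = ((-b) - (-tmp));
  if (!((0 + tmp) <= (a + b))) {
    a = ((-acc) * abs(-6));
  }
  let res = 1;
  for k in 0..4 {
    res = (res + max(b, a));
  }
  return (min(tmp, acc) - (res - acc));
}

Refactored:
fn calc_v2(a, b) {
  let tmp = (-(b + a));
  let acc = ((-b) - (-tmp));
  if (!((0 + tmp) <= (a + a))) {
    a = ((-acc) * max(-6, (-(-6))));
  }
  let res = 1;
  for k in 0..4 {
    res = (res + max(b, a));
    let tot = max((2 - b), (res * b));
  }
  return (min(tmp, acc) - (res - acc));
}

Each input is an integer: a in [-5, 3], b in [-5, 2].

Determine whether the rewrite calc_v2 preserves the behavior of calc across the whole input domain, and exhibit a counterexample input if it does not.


Not equivalent: a=-2, b=2 separates them (-13 vs -53).
calc: tmp := 0 | acc := -2 | (!((0 + tmp) <= (a + b))): false | res := 1 | iter k=0: | res := 3 | iter k=1: | res := 5 | iter k=2: | res := 7 | iter k=3: | res := 9 | result -13
calc_v2: tmp := 0 | acc := -2 | (!((0 + tmp) <= (a + a))): true | a := 12 | res := 1 | iter k=0: | res := 13 | tot := 26 | iter k=1: | res := 25 | tot := 50 | iter k=2: | res := 37 | tot := 74 | iter k=3: | res := 49 | tot := 98 | result -53
verdict: not equivalent; witness: a=-2, b=2


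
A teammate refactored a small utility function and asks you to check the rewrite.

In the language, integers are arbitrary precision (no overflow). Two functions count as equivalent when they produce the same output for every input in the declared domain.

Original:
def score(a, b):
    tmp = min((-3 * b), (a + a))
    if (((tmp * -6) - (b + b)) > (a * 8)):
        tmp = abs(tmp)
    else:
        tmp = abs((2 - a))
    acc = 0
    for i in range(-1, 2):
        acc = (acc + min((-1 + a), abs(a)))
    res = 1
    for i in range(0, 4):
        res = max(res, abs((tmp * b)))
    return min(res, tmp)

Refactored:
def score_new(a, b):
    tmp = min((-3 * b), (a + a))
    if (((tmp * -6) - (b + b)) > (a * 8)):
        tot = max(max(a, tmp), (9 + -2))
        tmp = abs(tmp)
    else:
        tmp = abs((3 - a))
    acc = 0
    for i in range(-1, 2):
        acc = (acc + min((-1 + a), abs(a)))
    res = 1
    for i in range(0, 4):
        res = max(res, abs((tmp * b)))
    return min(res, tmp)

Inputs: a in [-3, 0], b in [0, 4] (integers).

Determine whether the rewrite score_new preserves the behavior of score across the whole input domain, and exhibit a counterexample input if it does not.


Although `2` became `3`, no input in the stated domain can expose it.
One worked example (a=0, b=3) — score: tmp becomes -9; next (((tmp * -6) - (b + b)) > (a * 8)) evaluates to true; next tmp becomes 9; next acc becomes 0; next at i=-1:; next acc becomes -1; next at i=0:; next acc becomes -2; next at i=1:; next acc becomes -3; next res becomes 1; next at i=0:; next res becomes 27; next at i=1:; next res becomes 27; next at i=2:; next res becomes 27; next at i=3:; next res becomes 27; next final value 9; score_new: tmp becomes -9; next (((tmp * -6) - (b + b)) > (a * 8)) evaluates to true; next tot becomes 7; next tmp becomes 9; next acc becomes 0; next at i=-1:; next acc becomes -1; next at i=0:; next acc becomes -2; next at i=1:; next acc becomes -3; next res becomes 1; next at i=0:; next res becomes 27; next at i=1:; next res becomes 27; next at i=2:; next res becomes 27; next at i=3:; next res becomes 27; next final value 9; agreement on 9.
An exhaustive pass over the 20 declared inputs shows identical outputs.
verdict: equivalent


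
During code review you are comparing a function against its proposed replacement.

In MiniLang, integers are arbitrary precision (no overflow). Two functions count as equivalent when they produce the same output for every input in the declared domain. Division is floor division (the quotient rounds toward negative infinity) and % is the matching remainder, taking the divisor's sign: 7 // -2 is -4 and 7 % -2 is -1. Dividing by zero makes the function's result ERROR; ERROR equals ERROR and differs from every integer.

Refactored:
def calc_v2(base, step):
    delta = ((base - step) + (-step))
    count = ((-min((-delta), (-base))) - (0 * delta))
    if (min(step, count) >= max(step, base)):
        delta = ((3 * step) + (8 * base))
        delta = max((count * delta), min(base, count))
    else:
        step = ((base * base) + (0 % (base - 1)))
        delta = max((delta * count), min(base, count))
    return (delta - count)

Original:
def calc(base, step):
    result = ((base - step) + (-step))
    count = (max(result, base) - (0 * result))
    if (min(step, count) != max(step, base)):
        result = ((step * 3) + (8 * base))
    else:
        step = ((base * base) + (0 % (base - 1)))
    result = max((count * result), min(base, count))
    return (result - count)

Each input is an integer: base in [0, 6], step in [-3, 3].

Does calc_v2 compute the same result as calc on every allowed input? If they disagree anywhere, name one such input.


The rewrite breaks on base=0, step=-3, where the results are -6 and 30.
calc: result := 6 | count := 6 | (min(step, count) != max(step, base)): true | result := -9 | result := 0 | result -6
calc_v2: delta := 6 | count := 6 | (min(step, count) >= max(step, base)): false | step := 0 | delta := 36 | result 30
verdict: not equivalent; witness: base=0, step=-3


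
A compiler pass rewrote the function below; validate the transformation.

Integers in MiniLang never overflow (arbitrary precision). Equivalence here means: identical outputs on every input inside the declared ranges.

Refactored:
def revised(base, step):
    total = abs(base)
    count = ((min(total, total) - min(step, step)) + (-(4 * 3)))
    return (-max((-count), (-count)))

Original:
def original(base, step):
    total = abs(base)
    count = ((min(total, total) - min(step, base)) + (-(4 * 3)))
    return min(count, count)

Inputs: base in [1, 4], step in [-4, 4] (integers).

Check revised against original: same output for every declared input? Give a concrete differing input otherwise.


At base=1, step=2: original gives -12, revised gives -13.
verdict: not equivalent; witness: base=1, step=2


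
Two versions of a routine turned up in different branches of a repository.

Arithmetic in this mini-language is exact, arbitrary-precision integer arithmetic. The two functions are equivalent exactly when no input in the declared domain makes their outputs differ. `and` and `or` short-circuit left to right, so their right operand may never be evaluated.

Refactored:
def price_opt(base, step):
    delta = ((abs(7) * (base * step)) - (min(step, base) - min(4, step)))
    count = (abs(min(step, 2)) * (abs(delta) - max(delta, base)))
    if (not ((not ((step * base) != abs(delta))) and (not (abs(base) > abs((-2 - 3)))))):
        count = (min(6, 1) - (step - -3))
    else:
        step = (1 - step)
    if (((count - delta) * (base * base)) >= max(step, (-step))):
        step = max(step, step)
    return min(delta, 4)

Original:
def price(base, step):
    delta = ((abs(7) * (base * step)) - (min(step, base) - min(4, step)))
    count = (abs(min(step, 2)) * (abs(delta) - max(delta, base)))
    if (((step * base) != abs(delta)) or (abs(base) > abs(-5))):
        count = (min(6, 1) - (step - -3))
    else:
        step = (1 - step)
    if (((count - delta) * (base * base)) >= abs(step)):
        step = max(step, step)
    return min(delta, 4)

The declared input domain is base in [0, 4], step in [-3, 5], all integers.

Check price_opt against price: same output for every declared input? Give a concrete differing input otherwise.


This is a faithful refactor — min/max/abs usage differs, boolean connective usage differs, constant usage differs, arithmetic usage differs, but the computed results match everywhere.
Tracing base=2, step=1: price: delta := 14 | count := 0 | (((step * base) != abs(delta)) or (abs(base) > abs(-5))): true | count := -3 | (((count - delta) * (base * base)) >= abs(step)): false | result 4 | price_opt: delta := 14 | count := 0 | (not ((not ((step * base) != abs(delta))) and (not (abs(base) > abs((-2 - 3)))))): true | count := -3 | (((count - delta) * (base * base)) >= max(step, (-step))): false | result 4 — matching result 4.
Sweeping the whole domain (45 inputs) finds no disagreement.
verdict: equivalent


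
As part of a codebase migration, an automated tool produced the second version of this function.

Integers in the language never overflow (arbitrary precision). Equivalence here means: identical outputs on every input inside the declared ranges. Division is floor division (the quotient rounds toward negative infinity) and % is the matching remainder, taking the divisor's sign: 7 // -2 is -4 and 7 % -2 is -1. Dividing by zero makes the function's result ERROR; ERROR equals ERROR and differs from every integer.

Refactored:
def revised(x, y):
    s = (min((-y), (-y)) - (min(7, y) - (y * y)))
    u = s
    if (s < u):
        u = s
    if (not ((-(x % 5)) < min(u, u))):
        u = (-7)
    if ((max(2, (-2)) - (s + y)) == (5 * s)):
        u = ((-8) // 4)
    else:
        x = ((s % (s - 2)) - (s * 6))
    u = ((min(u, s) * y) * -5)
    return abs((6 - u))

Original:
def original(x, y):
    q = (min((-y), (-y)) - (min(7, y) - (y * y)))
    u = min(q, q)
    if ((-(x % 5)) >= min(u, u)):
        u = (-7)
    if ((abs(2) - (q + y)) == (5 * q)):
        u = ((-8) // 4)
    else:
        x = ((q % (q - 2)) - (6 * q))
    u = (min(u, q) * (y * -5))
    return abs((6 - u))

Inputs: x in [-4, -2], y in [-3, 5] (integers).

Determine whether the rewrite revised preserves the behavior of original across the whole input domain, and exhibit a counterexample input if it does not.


Equivalent — the differences include statement counts differ, and boolean connective usage differs, and branching structure differs, and min/max/abs usage differs, and local variable names differ, and constant usage differs, and comparison usage differs, yet no declared input distinguishes the two.
Tracing x=-2, y=0: original: q becomes 0; next u becomes 0; next ((-(x % 5)) >= min(u, u)) evaluates to false; next ((abs(2) - (q + y)) == (5 * q)) evaluates to false; next x becomes 0; next u becomes 0; next final value 6 | revised: s becomes 0; next u becomes 0; next (s < u) evaluates to false; next (not ((-(x % 5)) < min(u, u))) evaluates to false; next ((max(2, (-2)) - (s + y)) == (5 * s)) evaluates to false; next x becomes 0; next u becomes 0; next final value 6 — matching result 6.
Checked all 27 inputs in the declared domain: the outputs agree on every one.
verdict: equivalent


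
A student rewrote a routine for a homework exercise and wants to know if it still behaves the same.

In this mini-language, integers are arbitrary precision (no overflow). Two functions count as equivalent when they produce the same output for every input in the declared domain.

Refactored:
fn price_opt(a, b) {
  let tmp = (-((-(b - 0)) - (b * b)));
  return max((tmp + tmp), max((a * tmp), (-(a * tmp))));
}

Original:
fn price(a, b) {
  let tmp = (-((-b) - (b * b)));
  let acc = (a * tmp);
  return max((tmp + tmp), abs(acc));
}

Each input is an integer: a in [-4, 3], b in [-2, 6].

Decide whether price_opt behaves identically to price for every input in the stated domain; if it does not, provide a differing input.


Reading the diff, among the changes: arithmetic usage differs; also local variable names differ; also min/max/abs usage differs; also constant usage differs; also statement counts differ.
One worked example (a=-2, b=1) — price: tmp = 2; acc = -4; return 4; price_opt: tmp = 2; return 4; agreement on 4.
Across all 72 domain points the two functions coincide.
verdict: equivalent


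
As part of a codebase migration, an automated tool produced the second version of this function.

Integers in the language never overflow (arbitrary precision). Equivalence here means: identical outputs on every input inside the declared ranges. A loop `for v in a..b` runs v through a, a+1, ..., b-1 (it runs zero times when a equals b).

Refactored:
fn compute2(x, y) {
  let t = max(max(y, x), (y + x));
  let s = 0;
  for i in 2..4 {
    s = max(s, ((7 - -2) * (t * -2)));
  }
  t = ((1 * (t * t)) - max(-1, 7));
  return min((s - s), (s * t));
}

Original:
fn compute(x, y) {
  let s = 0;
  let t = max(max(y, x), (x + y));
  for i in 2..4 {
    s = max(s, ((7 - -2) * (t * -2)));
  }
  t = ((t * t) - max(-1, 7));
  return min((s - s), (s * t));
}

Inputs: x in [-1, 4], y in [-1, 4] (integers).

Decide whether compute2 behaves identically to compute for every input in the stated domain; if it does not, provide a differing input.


Side by side, the visible changes include: arithmetic usage differs; and constant usage differs.
As a probe, take x=3, y=-1: compute runs s=0, then t=3, then (i=2), then s=0, then (i=3), then s=0, then t=2, then returns 0; compute2 runs t=3, then s=0, then (i=2), then s=0, then (i=3), then s=0, then t=2, then returns 0; both end at 0.
Every one of the 36 inputs gives matching results.
verdict: equivalent


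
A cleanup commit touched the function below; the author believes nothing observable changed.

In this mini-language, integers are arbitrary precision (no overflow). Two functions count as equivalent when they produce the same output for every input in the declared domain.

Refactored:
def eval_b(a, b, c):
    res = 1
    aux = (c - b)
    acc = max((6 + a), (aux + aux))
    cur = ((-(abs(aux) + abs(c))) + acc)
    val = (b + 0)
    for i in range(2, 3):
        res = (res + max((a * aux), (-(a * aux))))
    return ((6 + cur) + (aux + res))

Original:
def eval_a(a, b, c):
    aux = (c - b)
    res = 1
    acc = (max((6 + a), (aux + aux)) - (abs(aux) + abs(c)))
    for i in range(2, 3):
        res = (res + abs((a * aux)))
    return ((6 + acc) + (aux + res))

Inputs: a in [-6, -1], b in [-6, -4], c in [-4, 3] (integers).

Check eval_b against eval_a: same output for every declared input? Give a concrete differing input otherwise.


Comparing the listings, the differences include: min/max/abs usage differs, arithmetic usage differs, local variable names differ, constant usage differs, statement counts differ.
As a probe, take a=-2, b=-6, c=-4: eval_a runs aux=2, then res=1, then acc=-2, then (i=2), then res=5, then returns 11; eval_b runs res=1, then aux=2, then acc=4, then cur=-2, then val=-6, then (i=2), then res=5, then returns 11; both end at 11.
Across all 144 domain points the two functions coincide.
verdict: equivalent


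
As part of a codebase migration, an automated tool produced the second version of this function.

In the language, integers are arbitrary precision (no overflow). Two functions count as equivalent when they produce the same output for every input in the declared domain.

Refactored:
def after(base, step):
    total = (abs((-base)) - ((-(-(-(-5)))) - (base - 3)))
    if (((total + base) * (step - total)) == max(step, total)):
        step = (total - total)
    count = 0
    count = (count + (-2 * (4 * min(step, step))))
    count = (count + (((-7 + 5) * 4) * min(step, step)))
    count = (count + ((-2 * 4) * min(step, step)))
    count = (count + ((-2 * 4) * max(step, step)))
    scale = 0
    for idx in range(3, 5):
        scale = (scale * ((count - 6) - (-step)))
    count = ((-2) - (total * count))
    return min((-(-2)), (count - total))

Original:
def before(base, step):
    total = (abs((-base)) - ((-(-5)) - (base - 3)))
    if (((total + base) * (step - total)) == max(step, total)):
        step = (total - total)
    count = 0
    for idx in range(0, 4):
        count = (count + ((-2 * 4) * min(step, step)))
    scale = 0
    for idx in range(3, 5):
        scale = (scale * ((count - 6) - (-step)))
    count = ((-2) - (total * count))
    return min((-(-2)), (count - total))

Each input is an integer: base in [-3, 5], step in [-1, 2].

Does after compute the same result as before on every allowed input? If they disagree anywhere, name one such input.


The suspicious edit (`min(step, step)` became `max(step, step)`) never changes the result for any input inside the declared domain.
As a probe, take base=3, step=-1: before runs total = -2; (((total + base) * (step - total)) == max(step, total)) -> false; count = 0; [idx=0]; count = 8; [idx=1]; count = 16; [idx=2]; count = 24; [idx=3]; count = 32; scale = 0; [idx=3]; scale = 0; [idx=4]; scale = 0; count = 62; return 2; after runs total = -2; (((total + base) * (step - total)) == max(step, total)) -> false; count = 0; count = 8; count = 16; count = 24; count = 32; scale = 0; [idx=3]; scale = 0; [idx=4]; scale = 0; count = 62; return 2; both end at 2.
Every one of the 36 inputs gives matching results.
verdict: equivalent


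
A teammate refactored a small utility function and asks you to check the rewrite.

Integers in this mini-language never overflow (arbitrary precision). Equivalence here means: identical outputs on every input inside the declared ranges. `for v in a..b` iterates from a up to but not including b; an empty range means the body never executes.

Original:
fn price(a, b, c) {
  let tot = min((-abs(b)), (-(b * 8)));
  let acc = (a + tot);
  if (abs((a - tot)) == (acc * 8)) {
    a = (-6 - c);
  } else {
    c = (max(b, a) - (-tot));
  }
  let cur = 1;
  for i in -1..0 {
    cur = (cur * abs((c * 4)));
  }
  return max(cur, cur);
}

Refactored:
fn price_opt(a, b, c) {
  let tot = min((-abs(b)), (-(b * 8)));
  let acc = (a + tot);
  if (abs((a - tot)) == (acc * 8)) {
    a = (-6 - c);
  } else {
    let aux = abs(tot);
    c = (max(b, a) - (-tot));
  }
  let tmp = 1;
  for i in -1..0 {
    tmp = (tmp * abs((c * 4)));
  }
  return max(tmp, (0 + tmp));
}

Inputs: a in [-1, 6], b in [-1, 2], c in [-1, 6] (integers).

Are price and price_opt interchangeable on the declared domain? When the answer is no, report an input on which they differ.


Changes here: constant usage differs; local variable names differ; arithmetic usage differs; statement counts differ; min/max/abs usage differs; the full 256-point sweep finds no disagreement.
verdict: equivalent


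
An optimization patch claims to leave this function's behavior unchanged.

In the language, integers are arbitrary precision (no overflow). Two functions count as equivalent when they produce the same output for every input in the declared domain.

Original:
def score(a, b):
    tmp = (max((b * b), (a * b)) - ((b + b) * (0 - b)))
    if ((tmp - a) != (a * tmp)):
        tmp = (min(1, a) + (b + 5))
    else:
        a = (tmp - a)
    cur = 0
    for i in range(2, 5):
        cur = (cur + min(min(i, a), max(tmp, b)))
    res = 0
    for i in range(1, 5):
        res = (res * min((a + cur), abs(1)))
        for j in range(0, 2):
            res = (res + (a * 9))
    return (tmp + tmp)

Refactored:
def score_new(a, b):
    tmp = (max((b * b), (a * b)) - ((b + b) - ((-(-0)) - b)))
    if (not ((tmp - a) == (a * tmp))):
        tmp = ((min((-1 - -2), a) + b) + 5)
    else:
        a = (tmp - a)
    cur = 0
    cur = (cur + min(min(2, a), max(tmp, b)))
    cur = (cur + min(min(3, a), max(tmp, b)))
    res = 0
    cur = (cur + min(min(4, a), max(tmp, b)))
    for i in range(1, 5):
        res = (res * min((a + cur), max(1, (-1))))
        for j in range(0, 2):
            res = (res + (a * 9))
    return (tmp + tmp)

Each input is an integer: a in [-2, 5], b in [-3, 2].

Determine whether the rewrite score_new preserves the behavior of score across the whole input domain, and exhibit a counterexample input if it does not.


Not equivalent: a=2, b=2 separates them (16 vs -4).
score: tmp := 12 | ((tmp - a) != (a * tmp)): true | tmp := 8 | cur := 0 | iter i=2: | cur := 2 | iter i=3: | cur := 4 | iter i=4: | cur := 6 | res := 0 | iter i=1: | res := 0 | iter j=0: | res := 18 | iter j=1: | res := 36 | iter i=2: | res := 36 | iter j=0: | res := 54 | iter j=1: | res := 72 | iter i=3: | res := 72 | iter j=0: | res := 90 | iter j=1: | res := 108 | iter i=4: | res := 108 | iter j=0: | res := 126 | iter j=1: | res := 144 | result 16
score_new: tmp := -2 | (not ((tmp - a) == (a * tmp))): false | a := -4 | cur := 0 | cur := -4 | cur := -8 | res := 0 | cur := -12 | iter i=1: | res := 0 | iter j=0: | res := -36 | iter j=1: | res := -72 | iter i=2: | res := 1152 | iter j=0: | res := 1116 | iter j=1: | res := 1080 | iter i=3: | res := -17280 | iter j=0: | res := -17316 | iter j=1: | res := -17352 | iter i=4: | res := 277632 | iter j=0: | res := 277596 | iter j=1: | res := 277560 | result -4
verdict: not equivalent; witness: a=2, b=2


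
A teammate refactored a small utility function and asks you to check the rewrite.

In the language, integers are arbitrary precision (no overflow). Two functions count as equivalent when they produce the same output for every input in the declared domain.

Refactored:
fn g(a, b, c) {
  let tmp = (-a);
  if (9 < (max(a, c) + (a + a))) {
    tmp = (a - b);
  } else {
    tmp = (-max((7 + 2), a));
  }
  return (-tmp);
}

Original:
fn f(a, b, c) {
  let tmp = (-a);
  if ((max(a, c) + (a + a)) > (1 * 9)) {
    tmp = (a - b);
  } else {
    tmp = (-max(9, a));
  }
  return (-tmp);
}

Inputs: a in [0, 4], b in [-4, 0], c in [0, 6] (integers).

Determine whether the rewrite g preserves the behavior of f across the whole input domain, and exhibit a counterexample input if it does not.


Differences: arithmetic usage differs; also comparison usage differs; also constant usage differs — yet all 175 inputs agree.
verdict: equivalent


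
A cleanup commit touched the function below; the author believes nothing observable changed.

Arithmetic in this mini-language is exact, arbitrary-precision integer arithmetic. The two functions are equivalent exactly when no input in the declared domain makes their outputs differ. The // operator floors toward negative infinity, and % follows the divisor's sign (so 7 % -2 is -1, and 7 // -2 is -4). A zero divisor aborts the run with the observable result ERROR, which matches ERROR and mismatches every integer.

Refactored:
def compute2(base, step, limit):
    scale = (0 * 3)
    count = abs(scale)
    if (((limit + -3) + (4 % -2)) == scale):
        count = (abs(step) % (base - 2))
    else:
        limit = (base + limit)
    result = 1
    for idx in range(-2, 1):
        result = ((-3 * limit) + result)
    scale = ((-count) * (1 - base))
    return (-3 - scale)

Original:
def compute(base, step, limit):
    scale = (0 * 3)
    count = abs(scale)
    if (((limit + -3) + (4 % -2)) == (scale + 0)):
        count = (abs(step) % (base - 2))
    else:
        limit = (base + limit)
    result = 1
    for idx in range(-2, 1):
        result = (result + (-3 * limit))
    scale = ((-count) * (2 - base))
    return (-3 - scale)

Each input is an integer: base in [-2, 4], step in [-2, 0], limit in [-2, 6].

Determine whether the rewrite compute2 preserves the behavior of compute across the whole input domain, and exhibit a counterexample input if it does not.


Take base=-2, step=-2, limit=3.
compute: scale becomes 0; next count becomes 0; next (((limit + -3) + (4 % -2)) == (scale + 0)) evaluates to true; next count becomes -2; next result becomes 1; next at idx=-2:; next result becomes -8; next at idx=-1:; next result becomes -17; next at idx=0:; next result becomes -26; next scale becomes 8; next final value -11
compute2: scale becomes 0; next count becomes 0; next (((limit + -3) + (4 % -2)) == scale) evaluates to true; next count becomes -2; next result becomes 1; next at idx=-2:; next result becomes -8; next at idx=-1:; next result becomes -17; next at idx=0:; next result becomes -26; next scale becomes 6; next final value -9
-11 != -9, so the rewrite changes behavior.
verdict: not equivalent; witness: base=-2, step=-2, limit=3


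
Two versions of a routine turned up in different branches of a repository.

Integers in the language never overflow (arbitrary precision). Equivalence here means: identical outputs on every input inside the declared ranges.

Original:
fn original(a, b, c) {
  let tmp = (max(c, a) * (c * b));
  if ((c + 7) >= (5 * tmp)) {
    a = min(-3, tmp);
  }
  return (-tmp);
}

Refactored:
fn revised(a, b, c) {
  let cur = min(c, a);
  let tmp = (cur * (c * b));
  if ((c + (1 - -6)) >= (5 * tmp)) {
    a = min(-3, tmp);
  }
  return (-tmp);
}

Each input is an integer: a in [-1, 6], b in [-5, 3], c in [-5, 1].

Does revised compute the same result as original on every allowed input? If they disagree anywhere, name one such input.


Not equivalent: a=-1, b=-5, c=-5 separates them (25 vs 125).
original: tmp = -25; ((c + 7) >= (5 * tmp)) -> true; a = -25; return 25
revised: cur = -5; tmp = -125; ((c + (1 - -6)) >= (5 * tmp)) -> true; a = -125; return 125
verdict: not equivalent; witness: a=-1, b=-5, c=-5
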